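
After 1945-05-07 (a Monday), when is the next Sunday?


Current: Monday
Target: Sunday
Days ahead: 6

Next Sunday: 1945-05-13


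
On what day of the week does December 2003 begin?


Target: December 1, 2003
Anchor: Jan 1, 2003. With p = 2003 - 1 = 2002: (p + p//4 - p//100 + p//400) mod 7 = (2002 + 500 - 20 + 5) mod 7 = 2487 mod 7 = 2 -> Wednesday (Mon=0 ... Sun=6)
Days before December (Jan-Nov): 334 days
Weekday index = (2 + 334) mod 7 = 0

Monday


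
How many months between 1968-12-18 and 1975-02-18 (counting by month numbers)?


From December 1968 to February 1975
7 years * 12 = 84 months, minus 10 months = 74

74 months


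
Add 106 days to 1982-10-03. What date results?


Start: 1982-10-03, add 106 days
October 1982 has 31 days: 31 - 3 = 28 days to October 31 -> 78 left
November 1982 has 30 days -> 48 left
December 1982 has 31 days -> 17 left
January 1983: 17 <= 31 -> lands on January 17

Result: 1983-01-17


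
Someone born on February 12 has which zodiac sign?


Date: February 12
Conventional tropical zodiac dates: Aquarius from January 20 onward; Pisces starts February 19
February 12 falls within the Aquarius range

Aquarius


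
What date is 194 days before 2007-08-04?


Start: 2007-08-04, subtract 194 days
Back 4 days from August 4 reaches July 31, 2007 -> 190 left
July 2007 has 31 days -> back to June 30, 2007 -> 159 left
June 2007 has 30 days -> back to May 31, 2007 -> 129 left
May 2007 has 31 days -> back to April 30, 2007 -> 98 left
April 2007 has 30 days -> back to March 31, 2007 -> 68 left
March 2007 has 31 days -> back to February 28, 2007 -> 37 left
February 2007 has 28 days -> back to January 31, 2007 -> 9 left
January 2007: 31 - 9 = 22 -> lands on January 22

Result: 2007-01-22


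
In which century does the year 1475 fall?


Century = (year - 1) // 100 + 1
= (1475 - 1) // 100 + 1
= 1474 // 100 + 1
= 14 + 1

15th century


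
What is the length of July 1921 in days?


July 1921

31 days


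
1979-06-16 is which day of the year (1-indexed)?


Date: June 16, 1979
Days in months 1 through 5: 151
Plus 16 days in June

Day of year: 167


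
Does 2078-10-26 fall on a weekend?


Anchor: Jan 1, 2078. With p = 2078 - 1 = 2077: (p + p//4 - p//100 + p//400) mod 7 = (2077 + 519 - 20 + 5) mod 7 = 2581 mod 7 = 5 -> Saturday (Mon=0 ... Sun=6)
Day of year: 299; offset = 298
Weekday index = (5 + 298) mod 7 = 2 -> Wednesday
Weekend days: Saturday, Sunday

No


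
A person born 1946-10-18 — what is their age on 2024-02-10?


Birth: 1946-10-18
Reference: 2024-02-10
Year difference: 2024 - 1946 = 78
Birthday not yet reached in 2024, subtract 1

77 years old


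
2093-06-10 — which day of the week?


Date: June 10, 2093
Anchor: Jan 1, 2093. With p = 2093 - 1 = 2092: (p + p//4 - p//100 + p//400) mod 7 = (2092 + 523 - 20 + 5) mod 7 = 2600 mod 7 = 3 -> Thursday (Mon=0 ... Sun=6)
Days before June (Jan-May): 151; offset = 151 + 10 - 1 = 160
Weekday index = (3 + 160) mod 7 = 2

Day of the week: Wednesday


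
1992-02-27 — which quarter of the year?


Month: February (month 2)
Q1: Jan-Mar, Q2: Apr-Jun, Q3: Jul-Sep, Q4: Oct-Dec

Q1


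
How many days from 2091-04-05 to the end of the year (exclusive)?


Day of year: 95 of 365
Remaining = 365 - 95

270 days


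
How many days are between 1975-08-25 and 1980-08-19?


From 1975-08-25 to 1980-08-19
1975-08-25: days before August = 31 + 28 + 31 + 30 + 31 + 30 + 31 = 212 (1975 is not a leap year); day of year = 212 + 25 = 237
1980-08-19: days before August = 31 + 29 + 31 + 30 + 31 + 30 + 31 = 213 (1980 is a leap year); day of year = 213 + 19 = 232
Rest of 1975: 365 - 237 = 128
Full years 1976 (366), 1977 (365), 1978 (365), 1979 (365): 1461
Total = 128 + 1461 + 232 = 1821

1821 days


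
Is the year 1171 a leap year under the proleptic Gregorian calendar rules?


Gregorian leap year rule: divisible by 4, but not by 100, unless also by 400.
1171 is not divisible by 4 -> not a leap year

No


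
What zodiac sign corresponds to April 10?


Date: April 10
Conventional tropical zodiac dates: Aries from March 21 onward; Taurus starts April 20
April 10 falls within the Aries range

Aries


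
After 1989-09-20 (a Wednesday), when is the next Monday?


Current: Wednesday
Target: Monday
Days ahead: 5

Next Monday: 1989-09-25


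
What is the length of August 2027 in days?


August 2027

31 days


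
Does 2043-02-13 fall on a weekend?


Anchor: Jan 1, 2043. With p = 2043 - 1 = 2042: (p + p//4 - p//100 + p//400) mod 7 = (2042 + 510 - 20 + 5) mod 7 = 2537 mod 7 = 3 -> Thursday (Mon=0 ... Sun=6)
Day of year: 44; offset = 43
Weekday index = (3 + 43) mod 7 = 4 -> Friday
Weekend days: Saturday, Sunday

No


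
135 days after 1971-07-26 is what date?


Start: 1971-07-26, add 135 days
July 1971 has 31 days: 31 - 26 = 5 days to July 31 -> 130 left
August 1971 has 31 days -> 99 left
September 1971 has 30 days -> 69 left
October 1971 has 31 days -> 38 left
November 1971 has 30 days -> 8 left
December 1971: 8 <= 31 -> lands on December 8

Result: 1971-12-08


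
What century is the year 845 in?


Century = (year - 1) // 100 + 1
= (845 - 1) // 100 + 1
= 844 // 100 + 1
= 8 + 1

9th century


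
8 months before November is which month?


November is month 11
11 - 8 = 3

March


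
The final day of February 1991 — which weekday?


February 1991 has 28 days
Anchor: Jan 1, 1991. With p = 1991 - 1 = 1990: (p + p//4 - p//100 + p//400) mod 7 = (1990 + 497 - 19 + 4) mod 7 = 2472 mod 7 = 1 -> Tuesday (Mon=0 ... Sun=6)
Days before February (Jan): 31; February 1 index = (1 + 31) mod 7 = 4 -> Friday
Last day offset: 28 - 1 = 27 days
Weekday index = (4 + 27) mod 7 = 3

Thursday, February 28


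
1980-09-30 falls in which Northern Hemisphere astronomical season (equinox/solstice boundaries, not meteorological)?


Date: September 30
Astronomical Autumn (approx.; exact equinox/solstice day varies by year): September 22 to December 20
September 30 falls within the Autumn window

Autumn


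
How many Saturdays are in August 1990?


August 1990 has 31 days
Anchor: Jan 1, 1990. With p = 1990 - 1 = 1989: (p + p//4 - p//100 + p//400) mod 7 = (1989 + 497 - 19 + 4) mod 7 = 2471 mod 7 = 0 -> Monday (Mon=0 ... Sun=6)
Days before August (Jan-Jul): 212; August 1 index = (0 + 212) mod 7 = 2 -> Wednesday
First Saturday is August 4
Saturdays: 4, 11, 18, 25

4 Saturdays


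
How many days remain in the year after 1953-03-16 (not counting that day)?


Day of year: 75 of 365
Remaining = 365 - 75

290 days


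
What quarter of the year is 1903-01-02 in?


Month: January (month 1)
Q1: Jan-Mar, Q2: Apr-Jun, Q3: Jul-Sep, Q4: Oct-Dec

Q1


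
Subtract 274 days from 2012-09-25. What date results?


Start: 2012-09-25, subtract 274 days
Back 25 days from September 25 reaches August 31, 2012 -> 249 left
August 2012 has 31 days -> back to July 31, 2012 -> 218 left
July 2012 has 31 days -> back to June 30, 2012 -> 187 left
June 2012 has 30 days -> back to May 31, 2012 -> 157 left
May 2012 has 31 days -> back to April 30, 2012 -> 126 left
April 2012 has 30 days -> back to March 31, 2012 -> 96 left
March 2012 has 31 days -> back to February 29, 2012 -> 65 left
February 2012 has 29 days -> back to January 31, 2012 -> 36 left
January 2012 has 31 days -> back to December 31, 2011 -> 5 left
December 2011: 31 - 5 = 26 -> lands on December 26

Result: 2011-12-26


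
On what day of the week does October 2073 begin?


Target: October 1, 2073
Anchor: Jan 1, 2073. With p = 2073 - 1 = 2072: (p + p//4 - p//100 + p//400) mod 7 = (2072 + 518 - 20 + 5) mod 7 = 2575 mod 7 = 6 -> Sunday (Mon=0 ... Sun=6)
Days before October (Jan-Sep): 273 days
Weekday index = (6 + 273) mod 7 = 6

Sunday


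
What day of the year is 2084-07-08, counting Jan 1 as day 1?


Date: July 8, 2084
Days in months 1 through 6: 182
Plus 8 days in July

Day of year: 190


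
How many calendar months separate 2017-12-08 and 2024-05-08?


From December 2017 to May 2024
7 years * 12 = 84 months, minus 7 months = 77

77 months


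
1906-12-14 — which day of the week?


Date: December 14, 1906
Anchor: Jan 1, 1906. With p = 1906 - 1 = 1905: (p + p//4 - p//100 + p//400) mod 7 = (1905 + 476 - 19 + 4) mod 7 = 2366 mod 7 = 0 -> Monday (Mon=0 ... Sun=6)
Days before December (Jan-Nov): 334; offset = 334 + 14 - 1 = 347
Weekday index = (0 + 347) mod 7 = 4

Day of the week: Friday


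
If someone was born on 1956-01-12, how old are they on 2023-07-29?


Birth: 1956-01-12
Reference: 2023-07-29
Year difference: 2023 - 1956 = 67

67 years old


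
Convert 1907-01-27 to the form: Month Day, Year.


ISO 1907-01-27 parses as year=1907, month=01, day=27
Month 1 -> January

January 27, 1907


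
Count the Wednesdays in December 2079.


December 2079 has 31 days
Anchor: Jan 1, 2079. With p = 2079 - 1 = 2078: (p + p//4 - p//100 + p//400) mod 7 = (2078 + 519 - 20 + 5) mod 7 = 2582 mod 7 = 6 -> Sunday (Mon=0 ... Sun=6)
Days before December (Jan-Nov): 334; December 1 index = (6 + 334) mod 7 = 4 -> Friday
First Wednesday is December 6
Wednesdays: 6, 13, 20, 27

4 Wednesdays


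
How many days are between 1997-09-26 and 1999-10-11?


From 1997-09-26 to 1999-10-11
1997-09-26: days before September = 31 + 28 + 31 + 30 + 31 + 30 + 31 + 31 = 243 (1997 is not a leap year); day of year = 243 + 26 = 269
1999-10-11: days before October = 31 + 28 + 31 + 30 + 31 + 30 + 31 + 31 + 30 = 273 (1999 is not a leap year); day of year = 273 + 11 = 284
Rest of 1997: 365 - 269 = 96
Full years 1998 (365): 365
Total = 96 + 365 + 284 = 745

745 days


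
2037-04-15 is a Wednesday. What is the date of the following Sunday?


Current: Wednesday
Target: Sunday
Days ahead: 4

Next Sunday: 2037-04-19


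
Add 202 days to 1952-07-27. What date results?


Start: 1952-07-27, add 202 days
July 1952 has 31 days: 31 - 27 = 4 days to July 31 -> 198 left
August 1952 has 31 days -> 167 left
September 1952 has 30 days -> 137 left
October 1952 has 31 days -> 106 left
November 1952 has 30 days -> 76 left
December 1952 has 31 days -> 45 left
January 1953 has 31 days -> 14 left
February 1953: 14 <= 28 -> lands on February 14

Result: 1953-02-14


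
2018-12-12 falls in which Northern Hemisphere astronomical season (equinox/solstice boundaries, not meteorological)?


Date: December 12
Astronomical Autumn (approx.; exact equinox/solstice day varies by year): September 22 to December 20
December 12 falls within the Autumn window

Autumn


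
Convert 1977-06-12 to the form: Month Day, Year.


ISO 1977-06-12 parses as year=1977, month=06, day=12
Month 6 -> June

June 12, 1977


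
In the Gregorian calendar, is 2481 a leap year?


Gregorian leap year rule: divisible by 4, but not by 100, unless also by 400.
2481 is not divisible by 4 -> not a leap year

No


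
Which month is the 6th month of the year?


Month 6 of 12

June


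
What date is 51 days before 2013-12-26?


Start: 2013-12-26, subtract 51 days
Back 26 days from December 26 reaches November 30, 2013 -> 25 left
November 2013: 30 - 25 = 5 -> lands on November 5

Result: 2013-11-05


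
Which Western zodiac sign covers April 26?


Date: April 26
Conventional tropical zodiac dates: Taurus from April 20 onward; Gemini starts May 21
April 26 falls within the Taurus range

Taurus


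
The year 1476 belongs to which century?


Century = (year - 1) // 100 + 1
= (1476 - 1) // 100 + 1
= 1475 // 100 + 1
= 14 + 1

15th century


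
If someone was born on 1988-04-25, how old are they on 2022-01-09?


Birth: 1988-04-25
Reference: 2022-01-09
Year difference: 2022 - 1988 = 34
Birthday not yet reached in 2022, subtract 1

33 years old


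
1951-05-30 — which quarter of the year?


Month: May (month 5)
Q1: Jan-Mar, Q2: Apr-Jun, Q3: Jul-Sep, Q4: Oct-Dec

Q2


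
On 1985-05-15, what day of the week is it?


Date: May 15, 1985
Anchor: Jan 1, 1985. With p = 1985 - 1 = 1984: (p + p//4 - p//100 + p//400) mod 7 = (1984 + 496 - 19 + 4) mod 7 = 2465 mod 7 = 1 -> Tuesday (Mon=0 ... Sun=6)
Days before May (Jan-Apr): 120; offset = 120 + 15 - 1 = 134
Weekday index = (1 + 134) mod 7 = 2

Day of the week: Wednesday


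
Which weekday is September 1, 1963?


Target: September 1, 1963
Anchor: Jan 1, 1963. With p = 1963 - 1 = 1962: (p + p//4 - p//100 + p//400) mod 7 = (1962 + 490 - 19 + 4) mod 7 = 2437 mod 7 = 1 -> Tuesday (Mon=0 ... Sun=6)
Days before September (Jan-Aug): 243 days
Weekday index = (1 + 243) mod 7 = 6

Sunday


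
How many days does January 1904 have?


January 1904

31 days


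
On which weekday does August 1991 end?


August 1991 has 31 days
Anchor: Jan 1, 1991. With p = 1991 - 1 = 1990: (p + p//4 - p//100 + p//400) mod 7 = (1990 + 497 - 19 + 4) mod 7 = 2472 mod 7 = 1 -> Tuesday (Mon=0 ... Sun=6)
Days before August (Jan-Jul): 212; August 1 index = (1 + 212) mod 7 = 3 -> Thursday
Last day offset: 31 - 1 = 30 days
Weekday index = (3 + 30) mod 7 = 5

Saturday, August 31


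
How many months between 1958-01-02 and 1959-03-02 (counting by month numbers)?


From January 1958 to March 1959
1 year * 12 = 12 months, plus 2 months = 14

14 months


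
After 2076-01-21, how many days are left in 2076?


Day of year: 21 of 366
Remaining = 366 - 21

345 days


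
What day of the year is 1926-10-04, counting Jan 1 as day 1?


Date: October 4, 1926
Days in months 1 through 9: 273
Plus 4 days in October

Day of year: 277


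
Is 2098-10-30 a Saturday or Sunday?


Anchor: Jan 1, 2098. With p = 2098 - 1 = 2097: (p + p//4 - p//100 + p//400) mod 7 = (2097 + 524 - 20 + 5) mod 7 = 2606 mod 7 = 2 -> Wednesday (Mon=0 ... Sun=6)
Day of year: 303; offset = 302
Weekday index = (2 + 302) mod 7 = 3 -> Thursday
Weekend days: Saturday, Sunday

No


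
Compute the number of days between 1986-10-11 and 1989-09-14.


From 1986-10-11 to 1989-09-14
1986-10-11: days before October = 31 + 28 + 31 + 30 + 31 + 30 + 31 + 31 + 30 = 273 (1986 is not a leap year); day of year = 273 + 11 = 284
1989-09-14: days before September = 31 + 28 + 31 + 30 + 31 + 30 + 31 + 31 = 243 (1989 is not a leap year); day of year = 243 + 14 = 257
Rest of 1986: 365 - 284 = 81
Full years 1987 (365), 1988 (366): 731
Total = 81 + 731 + 257 = 1069

1069 days


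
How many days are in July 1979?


July 1979

31 days


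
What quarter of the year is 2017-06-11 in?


Month: June (month 6)
Q1: Jan-Mar, Q2: Apr-Jun, Q3: Jul-Sep, Q4: Oct-Dec

Q2


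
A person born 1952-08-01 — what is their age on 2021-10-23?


Birth: 1952-08-01
Reference: 2021-10-23
Year difference: 2021 - 1952 = 69

69 years old


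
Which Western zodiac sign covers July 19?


Date: July 19
Conventional tropical zodiac dates: Cancer from June 21 onward; Leo starts July 23
July 19 falls within the Cancer range

Cancer


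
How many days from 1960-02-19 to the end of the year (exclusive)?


Day of year: 50 of 366
Remaining = 366 - 50

316 days


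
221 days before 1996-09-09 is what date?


Start: 1996-09-09, subtract 221 days
Back 9 days from September 9 reaches August 31, 1996 -> 212 left
August 1996 has 31 days -> back to July 31, 1996 -> 181 left
July 1996 has 31 days -> back to June 30, 1996 -> 150 left
June 1996 has 30 days -> back to May 31, 1996 -> 120 left
May 1996 has 31 days -> back to April 30, 1996 -> 89 left
April 1996 has 30 days -> back to March 31, 1996 -> 59 left
March 1996 has 31 days -> back to February 29, 1996 -> 28 left
February 1996: 29 - 28 = 1 -> lands on February 1

Result: 1996-02-01


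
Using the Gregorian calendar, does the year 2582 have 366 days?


Gregorian leap year rule: divisible by 4, but not by 100, unless also by 400.
2582 is not divisible by 4 -> not a leap year

No


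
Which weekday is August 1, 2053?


Target: August 1, 2053
Anchor: Jan 1, 2053. With p = 2053 - 1 = 2052: (p + p//4 - p//100 + p//400) mod 7 = (2052 + 513 - 20 + 5) mod 7 = 2550 mod 7 = 2 -> Wednesday (Mon=0 ... Sun=6)
Days before August (Jan-Jul): 212 days
Weekday index = (2 + 212) mod 7 = 4

Friday


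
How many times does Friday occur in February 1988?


February 1988 has 29 days
Anchor: Jan 1, 1988. With p = 1988 - 1 = 1987: (p + p//4 - p//100 + p//400) mod 7 = (1987 + 496 - 19 + 4) mod 7 = 2468 mod 7 = 4 -> Friday (Mon=0 ... Sun=6)
Days before February (Jan): 31; February 1 index = (4 + 31) mod 7 = 0 -> Monday
First Friday is February 5
Fridays: 5, 12, 19, 26

4 Fridays


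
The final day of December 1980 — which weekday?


December 1980 has 31 days
Anchor: Jan 1, 1980. With p = 1980 - 1 = 1979: (p + p//4 - p//100 + p//400) mod 7 = (1979 + 494 - 19 + 4) mod 7 = 2458 mod 7 = 1 -> Tuesday (Mon=0 ... Sun=6)
Days before December (Jan-Nov): 335; December 1 index = (1 + 335) mod 7 = 0 -> Monday
Last day offset: 31 - 1 = 30 days
Weekday index = (0 + 30) mod 7 = 2

Wednesday, December 31


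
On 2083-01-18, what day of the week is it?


Date: January 18, 2083
Anchor: Jan 1, 2083. With p = 2083 - 1 = 2082: (p + p//4 - p//100 + p//400) mod 7 = (2082 + 520 - 20 + 5) mod 7 = 2587 mod 7 = 4 -> Friday (Mon=0 ... Sun=6)
Days into year = 18 - 1 = 17
Weekday index = (4 + 17) mod 7 = 0

Day of the week: Monday


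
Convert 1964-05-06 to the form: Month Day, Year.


ISO 1964-05-06 parses as year=1964, month=05, day=06
Month 5 -> May

May 6, 1964


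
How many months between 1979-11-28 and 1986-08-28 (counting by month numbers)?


From November 1979 to August 1986
7 years * 12 = 84 months, minus 3 months = 81

81 months


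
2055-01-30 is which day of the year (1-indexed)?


Date: January 30, 2055
No months before January
Plus 30 days in January

Day of year: 30


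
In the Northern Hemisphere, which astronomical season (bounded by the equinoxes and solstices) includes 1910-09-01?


Date: September 1
Astronomical Summer (approx.; exact equinox/solstice day varies by year): June 21 to September 21
September 1 falls within the Summer window

Summer


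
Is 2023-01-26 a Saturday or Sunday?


Anchor: Jan 1, 2023. With p = 2023 - 1 = 2022: (p + p//4 - p//100 + p//400) mod 7 = (2022 + 505 - 20 + 5) mod 7 = 2512 mod 7 = 6 -> Sunday (Mon=0 ... Sun=6)
Day of year: 26; offset = 25
Weekday index = (6 + 25) mod 7 = 3 -> Thursday
Weekend days: Saturday, Sunday

No


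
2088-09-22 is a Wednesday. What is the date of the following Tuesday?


Current: Wednesday
Target: Tuesday
Days ahead: 6

Next Tuesday: 2088-09-28


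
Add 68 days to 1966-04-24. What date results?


Start: 1966-04-24, add 68 days
April 1966 has 30 days: 30 - 24 = 6 days to April 30 -> 62 left
May 1966 has 31 days -> 31 left
June 1966 has 30 days -> 1 left
July 1966: 1 <= 31 -> lands on July 1

Result: 1966-07-01


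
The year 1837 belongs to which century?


Century = (year - 1) // 100 + 1
= (1837 - 1) // 100 + 1
= 1836 // 100 + 1
= 18 + 1

19th century


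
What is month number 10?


Month 10 of 12

October


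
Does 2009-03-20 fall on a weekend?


Anchor: Jan 1, 2009. With p = 2009 - 1 = 2008: (p + p//4 - p//100 + p//400) mod 7 = (2008 + 502 - 20 + 5) mod 7 = 2495 mod 7 = 3 -> Thursday (Mon=0 ... Sun=6)
Day of year: 79; offset = 78
Weekday index = (3 + 78) mod 7 = 4 -> Friday
Weekend days: Saturday, Sunday

No


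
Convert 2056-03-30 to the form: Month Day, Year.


ISO 2056-03-30 parses as year=2056, month=03, day=30
Month 3 -> March

March 30, 2056


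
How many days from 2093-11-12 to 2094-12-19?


From 2093-11-12 to 2094-12-19
2093-11-12: days before November = 31 + 28 + 31 + 30 + 31 + 30 + 31 + 31 + 30 + 31 = 304 (2093 is not a leap year); day of year = 304 + 12 = 316
2094-12-19: days before December = 31 + 28 + 31 + 30 + 31 + 30 + 31 + 31 + 30 + 31 + 30 = 334 (2094 is not a leap year); day of year = 334 + 19 = 353
Rest of 2093: 365 - 316 = 49
Total = 49 + 353 = 402

402 days


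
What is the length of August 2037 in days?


August 2037

31 days


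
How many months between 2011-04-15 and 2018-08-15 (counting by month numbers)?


From April 2011 to August 2018
7 years * 12 = 84 months, plus 4 months = 88

88 months


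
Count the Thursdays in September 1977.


September 1977 has 30 days
Anchor: Jan 1, 1977. With p = 1977 - 1 = 1976: (p + p//4 - p//100 + p//400) mod 7 = (1976 + 494 - 19 + 4) mod 7 = 2455 mod 7 = 5 -> Saturday (Mon=0 ... Sun=6)
Days before September (Jan-Aug): 243; September 1 index = (5 + 243) mod 7 = 3 -> Thursday
First Thursday is September 1
Thursdays: 1, 8, 15, 22, 29

5 Thursdays


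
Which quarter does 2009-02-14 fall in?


Month: February (month 2)
Q1: Jan-Mar, Q2: Apr-Jun, Q3: Jul-Sep, Q4: Oct-Dec

Q1


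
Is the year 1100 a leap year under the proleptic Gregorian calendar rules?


Gregorian leap year rule: divisible by 4, but not by 100, unless also by 400.
1100 is divisible by 100 but not 400 -> not a leap year

No


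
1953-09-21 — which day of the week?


Date: September 21, 1953
Anchor: Jan 1, 1953. With p = 1953 - 1 = 1952: (p + p//4 - p//100 + p//400) mod 7 = (1952 + 488 - 19 + 4) mod 7 = 2425 mod 7 = 3 -> Thursday (Mon=0 ... Sun=6)
Days before September (Jan-Aug): 243; offset = 243 + 21 - 1 = 263
Weekday index = (3 + 263) mod 7 = 0

Day of the week: Monday


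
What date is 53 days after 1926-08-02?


Start: 1926-08-02, add 53 days
August 1926 has 31 days: 31 - 2 = 29 days to August 31 -> 24 left
September 1926: 24 <= 30 -> lands on September 24

Result: 1926-09-24


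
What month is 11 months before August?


August is month 8
8 - 11 = -3; wrap: -3 + 12 = 9

September


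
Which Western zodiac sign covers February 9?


Date: February 9
Conventional tropical zodiac dates: Aquarius from January 20 onward; Pisces starts February 19
February 9 falls within the Aquarius range

Aquarius


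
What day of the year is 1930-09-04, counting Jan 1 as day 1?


Date: September 4, 1930
Days in months 1 through 8: 243
Plus 4 days in September

Day of year: 247


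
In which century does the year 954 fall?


Century = (year - 1) // 100 + 1
= (954 - 1) // 100 + 1
= 953 // 100 + 1
= 9 + 1

10th century


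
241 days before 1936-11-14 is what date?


Start: 1936-11-14, subtract 241 days
Back 14 days from November 14 reaches October 31, 1936 -> 227 left
October 1936 has 31 days -> back to September 30, 1936 -> 196 left
September 1936 has 30 days -> back to August 31, 1936 -> 166 left
August 1936 has 31 days -> back to July 31, 1936 -> 135 left
July 1936 has 31 days -> back to June 30, 1936 -> 104 left
June 1936 has 30 days -> back to May 31, 1936 -> 74 left
May 1936 has 31 days -> back to April 30, 1936 -> 43 left
April 1936 has 30 days -> back to March 31, 1936 -> 13 left
March 1936: 31 - 13 = 18 -> lands on March 18

Result: 1936-03-18


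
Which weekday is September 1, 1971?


Target: September 1, 1971
Anchor: Jan 1, 1971. With p = 1971 - 1 = 1970: (p + p//4 - p//100 + p//400) mod 7 = (1970 + 492 - 19 + 4) mod 7 = 2447 mod 7 = 4 -> Friday (Mon=0 ... Sun=6)
Days before September (Jan-Aug): 243 days
Weekday index = (4 + 243) mod 7 = 2

Wednesday


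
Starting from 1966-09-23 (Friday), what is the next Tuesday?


Current: Friday
Target: Tuesday
Days ahead: 4

Next Tuesday: 1966-09-27


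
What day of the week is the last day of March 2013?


March 2013 has 31 days
Anchor: Jan 1, 2013. With p = 2013 - 1 = 2012: (p + p//4 - p//100 + p//400) mod 7 = (2012 + 503 - 20 + 5) mod 7 = 2500 mod 7 = 1 -> Tuesday (Mon=0 ... Sun=6)
Days before March (Jan-Feb): 59; March 1 index = (1 + 59) mod 7 = 4 -> Friday
Last day offset: 31 - 1 = 30 days
Weekday index = (4 + 30) mod 7 = 6

Sunday, March 31


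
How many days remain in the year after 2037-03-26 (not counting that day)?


Day of year: 85 of 365
Remaining = 365 - 85

280 days


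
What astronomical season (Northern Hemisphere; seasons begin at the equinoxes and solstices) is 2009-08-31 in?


Date: August 31
Astronomical Summer (approx.; exact equinox/solstice day varies by year): June 21 to September 21
August 31 falls within the Summer window

Summer


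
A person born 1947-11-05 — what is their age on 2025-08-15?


Birth: 1947-11-05
Reference: 2025-08-15
Year difference: 2025 - 1947 = 78
Birthday not yet reached in 2025, subtract 1

77 years old


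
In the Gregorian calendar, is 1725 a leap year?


Gregorian leap year rule: divisible by 4, but not by 100, unless also by 400.
1725 is not divisible by 4 -> not a leap year

No


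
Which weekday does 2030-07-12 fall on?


Date: July 12, 2030
Anchor: Jan 1, 2030. With p = 2030 - 1 = 2029: (p + p//4 - p//100 + p//400) mod 7 = (2029 + 507 - 20 + 5) mod 7 = 2521 mod 7 = 1 -> Tuesday (Mon=0 ... Sun=6)
Days before July (Jan-Jun): 181; offset = 181 + 12 - 1 = 192
Weekday index = (1 + 192) mod 7 = 4

Day of the week: Friday


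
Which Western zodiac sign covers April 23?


Date: April 23
Conventional tropical zodiac dates: Taurus from April 20 onward; Gemini starts May 21
April 23 falls within the Taurus range

Taurus


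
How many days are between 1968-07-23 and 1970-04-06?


From 1968-07-23 to 1970-04-06
1968-07-23: days before July = 31 + 29 + 31 + 30 + 31 + 30 = 182 (1968 is a leap year); day of year = 182 + 23 = 205
1970-04-06: days before April = 31 + 28 + 31 = 90 (1970 is not a leap year); day of year = 90 + 6 = 96
Rest of 1968: 366 - 205 = 161
Full years 1969 (365): 365
Total = 161 + 365 + 96 = 622

622 days


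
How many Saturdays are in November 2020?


November 2020 has 30 days
Anchor: Jan 1, 2020. With p = 2020 - 1 = 2019: (p + p//4 - p//100 + p//400) mod 7 = (2019 + 504 - 20 + 5) mod 7 = 2508 mod 7 = 2 -> Wednesday (Mon=0 ... Sun=6)
Days before November (Jan-Oct): 305; November 1 index = (2 + 305) mod 7 = 6 -> Sunday
First Saturday is November 7
Saturdays: 7, 14, 21, 28

4 Saturdays


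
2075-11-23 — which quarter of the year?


Month: November (month 11)
Q1: Jan-Mar, Q2: Apr-Jun, Q3: Jul-Sep, Q4: Oct-Dec

Q4


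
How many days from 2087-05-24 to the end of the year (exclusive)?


Day of year: 144 of 365
Remaining = 365 - 144

221 days


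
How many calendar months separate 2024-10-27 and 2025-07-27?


From October 2024 to July 2025
1 year * 12 = 12 months, minus 3 months = 9

9 months


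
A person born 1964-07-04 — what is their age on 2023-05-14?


Birth: 1964-07-04
Reference: 2023-05-14
Year difference: 2023 - 1964 = 59
Birthday not yet reached in 2023, subtract 1

58 years old


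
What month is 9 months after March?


March is month 3
3 + 9 = 12

December


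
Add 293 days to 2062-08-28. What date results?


Start: 2062-08-28, add 293 days
August 2062 has 31 days: 31 - 28 = 3 days to August 31 -> 290 left
September 2062 has 30 days -> 260 left
October 2062 has 31 days -> 229 left
November 2062 has 30 days -> 199 left
December 2062 has 31 days -> 168 left
January 2063 has 31 days -> 137 left
February 2063 has 28 days -> 109 left
March 2063 has 31 days -> 78 left
April 2063 has 30 days -> 48 left
May 2063 has 31 days -> 17 left
June 2063: 17 <= 30 -> lands on June 17

Result: 2063-06-17


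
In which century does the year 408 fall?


Century = (year - 1) // 100 + 1
= (408 - 1) // 100 + 1
= 407 // 100 + 1
= 4 + 1

5th century


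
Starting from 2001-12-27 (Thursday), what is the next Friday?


Current: Thursday
Target: Friday
Days ahead: 1

Next Friday: 2001-12-28


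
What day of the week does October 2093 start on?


Target: October 1, 2093
Anchor: Jan 1, 2093. With p = 2093 - 1 = 2092: (p + p//4 - p//100 + p//400) mod 7 = (2092 + 523 - 20 + 5) mod 7 = 2600 mod 7 = 3 -> Thursday (Mon=0 ... Sun=6)
Days before October (Jan-Sep): 273 days
Weekday index = (3 + 273) mod 7 = 3

Thursday


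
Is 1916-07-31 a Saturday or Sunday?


Anchor: Jan 1, 1916. With p = 1916 - 1 = 1915: (p + p//4 - p//100 + p//400) mod 7 = (1915 + 478 - 19 + 4) mod 7 = 2378 mod 7 = 5 -> Saturday (Mon=0 ... Sun=6)
Day of year: 213; offset = 212
Weekday index = (5 + 212) mod 7 = 0 -> Monday
Weekend days: Saturday, Sunday

No


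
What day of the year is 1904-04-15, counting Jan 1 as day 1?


Date: April 15, 1904
Days in months 1 through 3: 91
Plus 15 days in April

Day of year: 106


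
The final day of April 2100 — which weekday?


April 2100 has 30 days
Anchor: Jan 1, 2100. With p = 2100 - 1 = 2099: (p + p//4 - p//100 + p//400) mod 7 = (2099 + 524 - 20 + 5) mod 7 = 2608 mod 7 = 4 -> Friday (Mon=0 ... Sun=6)
Days before April (Jan-Mar): 90; April 1 index = (4 + 90) mod 7 = 3 -> Thursday
Last day offset: 30 - 1 = 29 days
Weekday index = (3 + 29) mod 7 = 4

Friday, April 30


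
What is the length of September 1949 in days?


September 1949

30 days


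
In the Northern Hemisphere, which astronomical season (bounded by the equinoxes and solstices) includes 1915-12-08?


Date: December 8
Astronomical Autumn (approx.; exact equinox/solstice day varies by year): September 22 to December 20
December 8 falls within the Autumn window

Autumn


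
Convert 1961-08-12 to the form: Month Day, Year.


ISO 1961-08-12 parses as year=1961, month=08, day=12
Month 8 -> August

August 12, 1961


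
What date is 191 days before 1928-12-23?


Start: 1928-12-23, subtract 191 days
Back 23 days from December 23 reaches November 30, 1928 -> 168 left
November 1928 has 30 days -> back to October 31, 1928 -> 138 left
October 1928 has 31 days -> back to September 30, 1928 -> 107 left
September 1928 has 30 days -> back to August 31, 1928 -> 77 left
August 1928 has 31 days -> back to July 31, 1928 -> 46 left
July 1928 has 31 days -> back to June 30, 1928 -> 15 left
June 1928: 30 - 15 = 15 -> lands on June 15

Result: 1928-06-15


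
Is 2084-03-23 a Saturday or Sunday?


Anchor: Jan 1, 2084. With p = 2084 - 1 = 2083: (p + p//4 - p//100 + p//400) mod 7 = (2083 + 520 - 20 + 5) mod 7 = 2588 mod 7 = 5 -> Saturday (Mon=0 ... Sun=6)
Day of year: 83; offset = 82
Weekday index = (5 + 82) mod 7 = 3 -> Thursday
Weekend days: Saturday, Sunday

No


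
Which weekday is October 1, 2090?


Target: October 1, 2090
Anchor: Jan 1, 2090. With p = 2090 - 1 = 2089: (p + p//4 - p//100 + p//400) mod 7 = (2089 + 522 - 20 + 5) mod 7 = 2596 mod 7 = 6 -> Sunday (Mon=0 ... Sun=6)
Days before October (Jan-Sep): 273 days
Weekday index = (6 + 273) mod 7 = 6

Sunday


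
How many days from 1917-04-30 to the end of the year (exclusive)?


Day of year: 120 of 365
Remaining = 365 - 120

245 days


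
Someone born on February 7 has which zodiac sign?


Date: February 7
Conventional tropical zodiac dates: Aquarius from January 20 onward; Pisces starts February 19
February 7 falls within the Aquarius range

Aquarius


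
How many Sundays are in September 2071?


September 2071 has 30 days
Anchor: Jan 1, 2071. With p = 2071 - 1 = 2070: (p + p//4 - p//100 + p//400) mod 7 = (2070 + 517 - 20 + 5) mod 7 = 2572 mod 7 = 3 -> Thursday (Mon=0 ... Sun=6)
Days before September (Jan-Aug): 243; September 1 index = (3 + 243) mod 7 = 1 -> Tuesday
First Sunday is September 6
Sundays: 6, 13, 20, 27

4 Sundays


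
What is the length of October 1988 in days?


October 1988

31 days


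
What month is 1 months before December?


December is month 12
12 - 1 = 11

November


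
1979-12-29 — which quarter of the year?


Month: December (month 12)
Q1: Jan-Mar, Q2: Apr-Jun, Q3: Jul-Sep, Q4: Oct-Dec

Q4


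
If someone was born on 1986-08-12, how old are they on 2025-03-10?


Birth: 1986-08-12
Reference: 2025-03-10
Year difference: 2025 - 1986 = 39
Birthday not yet reached in 2025, subtract 1

38 years old


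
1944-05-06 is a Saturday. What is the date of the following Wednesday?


Current: Saturday
Target: Wednesday
Days ahead: 4

Next Wednesday: 1944-05-10


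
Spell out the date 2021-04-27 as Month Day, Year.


ISO 2021-04-27 parses as year=2021, month=04, day=27
Month 4 -> April

April 27, 2021


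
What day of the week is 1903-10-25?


Date: October 25, 1903
Anchor: Jan 1, 1903. With p = 1903 - 1 = 1902: (p + p//4 - p//100 + p//400) mod 7 = (1902 + 475 - 19 + 4) mod 7 = 2362 mod 7 = 3 -> Thursday (Mon=0 ... Sun=6)
Days before October (Jan-Sep): 273; offset = 273 + 25 - 1 = 297
Weekday index = (3 + 297) mod 7 = 6

Day of the week: Sunday


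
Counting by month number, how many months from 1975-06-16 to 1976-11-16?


From June 1975 to November 1976
1 year * 12 = 12 months, plus 5 months = 17

17 months


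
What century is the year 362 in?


Century = (year - 1) // 100 + 1
= (362 - 1) // 100 + 1
= 361 // 100 + 1
= 3 + 1

4th century


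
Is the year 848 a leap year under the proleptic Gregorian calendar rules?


Gregorian leap year rule: divisible by 4, but not by 100, unless also by 400.
848 is divisible by 4 but not 100 -> leap year

Yes


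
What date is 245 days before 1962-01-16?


Start: 1962-01-16, subtract 245 days
Back 16 days from January 16 reaches December 31, 1961 -> 229 left
December 1961 has 31 days -> back to November 30, 1961 -> 198 left
November 1961 has 30 days -> back to October 31, 1961 -> 168 left
October 1961 has 31 days -> back to September 30, 1961 -> 137 left
September 1961 has 30 days -> back to August 31, 1961 -> 107 left
August 1961 has 31 days -> back to July 31, 1961 -> 76 left
July 1961 has 31 days -> back to June 30, 1961 -> 45 left
June 1961 has 30 days -> back to May 31, 1961 -> 15 left
May 1961: 31 - 15 = 16 -> lands on May 16

Result: 1961-05-16


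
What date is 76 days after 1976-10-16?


Start: 1976-10-16, add 76 days
October 1976 has 31 days: 31 - 16 = 15 days to October 31 -> 61 left
November 1976 has 30 days -> 31 left
December 1976: 31 <= 31 -> lands on December 31

Result: 1976-12-31


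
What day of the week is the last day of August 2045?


August 2045 has 31 days
Anchor: Jan 1, 2045. With p = 2045 - 1 = 2044: (p + p//4 - p//100 + p//400) mod 7 = (2044 + 511 - 20 + 5) mod 7 = 2540 mod 7 = 6 -> Sunday (Mon=0 ... Sun=6)
Days before August (Jan-Jul): 212; August 1 index = (6 + 212) mod 7 = 1 -> Tuesday
Last day offset: 31 - 1 = 30 days
Weekday index = (1 + 30) mod 7 = 3

Thursday, August 31


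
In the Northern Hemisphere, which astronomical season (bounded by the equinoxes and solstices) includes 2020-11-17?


Date: November 17
Astronomical Autumn (approx.; exact equinox/solstice day varies by year): September 22 to December 20
November 17 falls within the Autumn window

Autumn


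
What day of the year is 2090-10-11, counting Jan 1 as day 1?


Date: October 11, 2090
Days in months 1 through 9: 273
Plus 11 days in October

Day of year: 284


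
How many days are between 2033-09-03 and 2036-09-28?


From 2033-09-03 to 2036-09-28
2033-09-03: days before September = 31 + 28 + 31 + 30 + 31 + 30 + 31 + 31 = 243 (2033 is not a leap year); day of year = 243 + 3 = 246
2036-09-28: days before September = 31 + 29 + 31 + 30 + 31 + 30 + 31 + 31 = 244 (2036 is a leap year); day of year = 244 + 28 = 272
Rest of 2033: 365 - 246 = 119
Full years 2034 (365), 2035 (365): 730
Total = 119 + 730 + 272 = 1121

1121 days


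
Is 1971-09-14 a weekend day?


Anchor: Jan 1, 1971. With p = 1971 - 1 = 1970: (p + p//4 - p//100 + p//400) mod 7 = (1970 + 492 - 19 + 4) mod 7 = 2447 mod 7 = 4 -> Friday (Mon=0 ... Sun=6)
Day of year: 257; offset = 256
Weekday index = (4 + 256) mod 7 = 1 -> Tuesday
Weekend days: Saturday, Sunday

No


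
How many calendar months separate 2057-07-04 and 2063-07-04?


From July 2057 to July 2063
6 years * 12 = 72 months = 72

72 months


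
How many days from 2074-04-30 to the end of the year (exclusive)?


Day of year: 120 of 365
Remaining = 365 - 120

245 days


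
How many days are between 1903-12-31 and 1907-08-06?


From 1903-12-31 to 1907-08-06
1903-12-31: days before December = 31 + 28 + 31 + 30 + 31 + 30 + 31 + 31 + 30 + 31 + 30 = 334 (1903 is not a leap year); day of year = 334 + 31 = 365
1907-08-06: days before August = 31 + 28 + 31 + 30 + 31 + 30 + 31 = 212 (1907 is not a leap year); day of year = 212 + 6 = 218
Rest of 1903: 365 - 365 = 0
Full years 1904 (366), 1905 (365), 1906 (365): 1096
Total = 0 + 1096 + 218 = 1314

1314 days


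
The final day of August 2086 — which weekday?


August 2086 has 31 days
Anchor: Jan 1, 2086. With p = 2086 - 1 = 2085: (p + p//4 - p//100 + p//400) mod 7 = (2085 + 521 - 20 + 5) mod 7 = 2591 mod 7 = 1 -> Tuesday (Mon=0 ... Sun=6)
Days before August (Jan-Jul): 212; August 1 index = (1 + 212) mod 7 = 3 -> Thursday
Last day offset: 31 - 1 = 30 days
Weekday index = (3 + 30) mod 7 = 5

Saturday, August 31


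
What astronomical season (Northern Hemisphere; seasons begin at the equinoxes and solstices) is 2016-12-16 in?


Date: December 16
Astronomical Autumn (approx.; exact equinox/solstice day varies by year): September 22 to December 20
December 16 falls within the Autumn window

Autumn


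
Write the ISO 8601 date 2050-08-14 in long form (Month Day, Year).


ISO 2050-08-14 parses as year=2050, month=08, day=14
Month 8 -> August

August 14, 2050


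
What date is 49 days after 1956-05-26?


Start: 1956-05-26, add 49 days
May 1956 has 31 days: 31 - 26 = 5 days to May 31 -> 44 left
June 1956 has 30 days -> 14 left
July 1956: 14 <= 31 -> lands on July 14

Result: 1956-07-14


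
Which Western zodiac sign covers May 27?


Date: May 27
Conventional tropical zodiac dates: Gemini from May 21 onward; Cancer starts June 21
May 27 falls within the Gemini range

Gemini


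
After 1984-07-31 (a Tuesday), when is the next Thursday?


Current: Tuesday
Target: Thursday
Days ahead: 2

Next Thursday: 1984-08-02


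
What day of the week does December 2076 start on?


Target: December 1, 2076
Anchor: Jan 1, 2076. With p = 2076 - 1 = 2075: (p + p//4 - p//100 + p//400) mod 7 = (2075 + 518 - 20 + 5) mod 7 = 2578 mod 7 = 2 -> Wednesday (Mon=0 ... Sun=6)
Days before December (Jan-Nov): 335 days
Weekday index = (2 + 335) mod 7 = 1

Tuesday


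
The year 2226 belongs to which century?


Century = (year - 1) // 100 + 1
= (2226 - 1) // 100 + 1
= 2225 // 100 + 1
= 22 + 1

23rd century


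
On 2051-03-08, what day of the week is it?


Date: March 8, 2051
Anchor: Jan 1, 2051. With p = 2051 - 1 = 2050: (p + p//4 - p//100 + p//400) mod 7 = (2050 + 512 - 20 + 5) mod 7 = 2547 mod 7 = 6 -> Sunday (Mon=0 ... Sun=6)
Days before March (Jan-Feb): 59; offset = 59 + 8 - 1 = 66
Weekday index = (6 + 66) mod 7 = 2

Day of the week: Wednesday


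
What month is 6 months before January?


January is month 1
1 - 6 = -5; wrap: -5 + 12 = 7

July


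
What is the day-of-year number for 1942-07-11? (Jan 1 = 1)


Date: July 11, 1942
Days in months 1 through 6: 181
Plus 11 days in July

Day of year: 192


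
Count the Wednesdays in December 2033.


December 2033 has 31 days
Anchor: Jan 1, 2033. With p = 2033 - 1 = 2032: (p + p//4 - p//100 + p//400) mod 7 = (2032 + 508 - 20 + 5) mod 7 = 2525 mod 7 = 5 -> Saturday (Mon=0 ... Sun=6)
Days before December (Jan-Nov): 334; December 1 index = (5 + 334) mod 7 = 3 -> Thursday
First Wednesday is December 7
Wednesdays: 7, 14, 21, 28

4 Wednesdays


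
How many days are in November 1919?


November 1919

30 days


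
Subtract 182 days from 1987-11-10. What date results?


Start: 1987-11-10, subtract 182 days
Back 10 days from November 10 reaches October 31, 1987 -> 172 left
October 1987 has 31 days -> back to September 30, 1987 -> 141 left
September 1987 has 30 days -> back to August 31, 1987 -> 111 left
August 1987 has 31 days -> back to July 31, 1987 -> 80 left
July 1987 has 31 days -> back to June 30, 1987 -> 49 left
June 1987 has 30 days -> back to May 31, 1987 -> 19 left
May 1987: 31 - 19 = 12 -> lands on May 12

Result: 1987-05-12


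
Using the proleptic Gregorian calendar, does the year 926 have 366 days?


Gregorian leap year rule: divisible by 4, but not by 100, unless also by 400.
926 is not divisible by 4 -> not a leap year

No
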